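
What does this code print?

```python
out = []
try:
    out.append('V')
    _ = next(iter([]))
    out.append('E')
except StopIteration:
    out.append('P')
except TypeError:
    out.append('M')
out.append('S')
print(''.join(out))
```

Execution trace: 'V' (try body) → 'P' (except StopIteration) → 'S' (after the try/except). Output: VPS

Answer: VPS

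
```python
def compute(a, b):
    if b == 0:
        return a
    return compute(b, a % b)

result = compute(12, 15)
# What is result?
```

compute(12, 15) -> compute(15, 12) -> compute(12, 3) -> compute(3, 0) -> 3

Answer: 3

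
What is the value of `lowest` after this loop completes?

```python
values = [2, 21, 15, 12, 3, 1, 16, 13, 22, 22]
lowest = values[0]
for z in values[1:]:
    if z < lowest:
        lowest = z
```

Minimum of [2, 21, 15, 12, 3, 1, 16, 13, 22, 22]
`lowest` takes the values: 2 → 1

Answer: 1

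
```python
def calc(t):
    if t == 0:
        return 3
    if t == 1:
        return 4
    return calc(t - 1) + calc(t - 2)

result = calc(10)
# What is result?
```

Build up from base cases: calc(0)=3, calc(1)=4, calc(2)=7, calc(3)=11, calc(4)=18, calc(5)=29, calc(6)=47, ..., calc(10)=322

Answer: 322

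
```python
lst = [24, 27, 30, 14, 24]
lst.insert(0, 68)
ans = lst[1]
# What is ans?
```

Trace:
`lst = [24, 27, 30, 14, 24]` → lst = [24, 27, 30, 14, 24]
`lst.insert(0, 68)` → lst = [68, 24, 27, 30, 14, 24]
`ans = lst[1]` → ans = 24
So ans = 24

Answer: 24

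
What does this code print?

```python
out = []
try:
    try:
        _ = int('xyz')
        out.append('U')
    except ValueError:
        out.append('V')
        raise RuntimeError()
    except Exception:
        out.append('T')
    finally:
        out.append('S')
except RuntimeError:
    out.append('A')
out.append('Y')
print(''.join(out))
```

Execution trace: 'V' (inner except ValueError) → 'S' (inner finally) → 'A' (outer except RuntimeError) → 'Y' (after the try/except). Output: VSAY

Answer: VSAY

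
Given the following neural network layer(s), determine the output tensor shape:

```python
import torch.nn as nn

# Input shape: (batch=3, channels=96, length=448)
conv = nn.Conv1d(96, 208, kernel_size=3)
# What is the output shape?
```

Input: (3, 96, 448) -> Output: (3, 208, 446)

Answer: (3, 208, 446)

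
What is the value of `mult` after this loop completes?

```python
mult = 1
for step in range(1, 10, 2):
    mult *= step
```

Product of 1, 3, 5, ... up to 9
`mult` takes the values: 1 → 3 → 15 → 105 → 945

Answer: 945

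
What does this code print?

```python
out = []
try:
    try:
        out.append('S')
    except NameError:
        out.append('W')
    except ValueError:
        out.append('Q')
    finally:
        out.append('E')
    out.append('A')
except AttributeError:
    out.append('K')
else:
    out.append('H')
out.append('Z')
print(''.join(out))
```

Execution trace: 'S' (inner try body, no exception) → 'E' (inner finally) → 'A' (try body, no exception) → 'H' (else) → 'Z' (after the try/except). Output: SEAHZ

Answer: SEAHZ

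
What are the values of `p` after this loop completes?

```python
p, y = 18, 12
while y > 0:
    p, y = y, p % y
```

GCD of 18 and 12
`p` takes the values: 18 → 12 → 6

Answer: 6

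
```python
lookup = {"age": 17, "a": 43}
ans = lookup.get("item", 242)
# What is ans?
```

Trace:
`lookup = {"age": 17, "a": 43}` → lookup = {'age': 17, 'a': 43}
`ans = lookup.get("item", 242)` → ans = 242
So ans = 242

Answer: 242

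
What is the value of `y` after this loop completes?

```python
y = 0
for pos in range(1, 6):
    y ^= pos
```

XOR of 1 to 5
`y` takes the values: 0 → 1 → 3 → 0 → 4 → 1

Answer: 1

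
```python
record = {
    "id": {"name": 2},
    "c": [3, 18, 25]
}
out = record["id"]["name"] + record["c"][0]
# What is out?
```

Trace:
`record = { ...` → record = {'id': {'name': 2}, 'c': [3, 18, 25]}
`out = record["id"]["name"] + record["c"][0]` → out = 5
So out = 5

Answer: 5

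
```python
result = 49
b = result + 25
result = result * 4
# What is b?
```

Trace:
`result = 49` → result = 49
`b = result + 25` → b = 74
`result = result * 4` → result = 196
So b = 74

Answer: 74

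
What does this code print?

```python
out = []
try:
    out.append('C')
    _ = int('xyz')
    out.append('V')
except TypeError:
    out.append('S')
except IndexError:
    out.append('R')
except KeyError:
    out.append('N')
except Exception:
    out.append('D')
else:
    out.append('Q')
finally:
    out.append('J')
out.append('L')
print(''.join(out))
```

Execution trace: 'C' (try body) → 'D' (except Exception) → 'J' (finally) → 'L' (after the try/except). Output: CDJL

Answer: CDJL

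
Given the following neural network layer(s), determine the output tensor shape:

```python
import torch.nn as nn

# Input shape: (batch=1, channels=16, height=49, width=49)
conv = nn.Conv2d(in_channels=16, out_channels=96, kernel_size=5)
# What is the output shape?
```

Input: (1, 16, 49, 49) -> Output: (1, 96, 45, 45)

Answer: (1, 96, 45, 45)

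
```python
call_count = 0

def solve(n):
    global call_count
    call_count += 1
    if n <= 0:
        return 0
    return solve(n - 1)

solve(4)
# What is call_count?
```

Linear recursion stepping by 1: 5 calls from n=4 down to ≤0.

Answer: 5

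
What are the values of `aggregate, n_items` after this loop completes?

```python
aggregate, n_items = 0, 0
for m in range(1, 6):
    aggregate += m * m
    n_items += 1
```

Sum of squares and count
`aggregate, n_items` takes the values: (0, 0) → (1, 0) → (1, 1) → (5, 1) → (5, 2) → (14, 2) → (14, 3) → (30, 3) → (30, 4) → (55, 4) → (55, 5)

Answer: 55, 5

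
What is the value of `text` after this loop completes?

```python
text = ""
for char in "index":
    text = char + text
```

Reverse 'index'
`text` takes the values: "" → "i" → "ni" → "dni" → "edni" → "xedni"

Answer: "xedni"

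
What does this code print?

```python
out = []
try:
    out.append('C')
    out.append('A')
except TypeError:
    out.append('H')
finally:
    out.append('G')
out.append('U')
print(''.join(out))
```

Execution trace: 'C' (try body) → 'A' (try body, no exception) → 'G' (finally) → 'U' (after the try/except). Output: CAGU

Answer: CAGU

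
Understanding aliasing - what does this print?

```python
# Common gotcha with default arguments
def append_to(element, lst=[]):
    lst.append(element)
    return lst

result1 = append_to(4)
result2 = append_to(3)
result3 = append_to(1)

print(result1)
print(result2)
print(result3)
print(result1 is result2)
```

Key concept: mutable default argument gotcha.
Step by step:
`result1 = append_to(4)` → result1 = [4]
`result2 = append_to(3)` → result1 = [4, 3] (same object as result2); result2 = [4, 3] (same object as result1)
`result3 = append_to(1)` → result1 = [4, 3, 1] (same object as result2, result3); result2 = [4, 3, 1] (same object as result1, result3); result3 = [4, 3, 1] (same object as result1, result2)
`print(result1)` → prints [4, 3, 1]
`print(result2)` → prints [4, 3, 1]
`print(result3)` → prints [4, 3, 1]
`print(result1 is result2)` → prints True

Answer:
[4, 3, 1]
[4, 3, 1]
[4, 3, 1]
True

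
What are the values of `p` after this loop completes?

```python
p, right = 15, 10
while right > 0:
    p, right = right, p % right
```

GCD of 15 and 10
`p` takes the values: 15 → 10 → 5

Answer: 5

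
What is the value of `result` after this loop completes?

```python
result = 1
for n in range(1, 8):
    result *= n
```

7! = 5040
`result` takes the values: 1 → 2 → 6 → 24 → 120 → 720 → 5040

Answer: 5040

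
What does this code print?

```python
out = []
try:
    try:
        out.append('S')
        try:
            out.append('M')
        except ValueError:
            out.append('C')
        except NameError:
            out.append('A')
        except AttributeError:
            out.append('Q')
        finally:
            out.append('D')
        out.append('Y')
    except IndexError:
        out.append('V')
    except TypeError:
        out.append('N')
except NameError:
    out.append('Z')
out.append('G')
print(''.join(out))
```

Execution trace: 'S' (try body) → 'M' (inner try body, no exception) → 'D' (inner finally) → 'Y' (try body, no exception) → 'G' (after the try/except). Output: SMDYG

Answer: SMDYG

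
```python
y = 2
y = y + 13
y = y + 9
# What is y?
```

Trace:
`y = 2` → y = 2
`y = y + 13` → y = 15
`y = y + 9` → y = 24
So y = 24

Answer: 24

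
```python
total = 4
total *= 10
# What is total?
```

Trace:
`total = 4` → total = 4
`total *= 10` → total = 40
So total = 40

Answer: 40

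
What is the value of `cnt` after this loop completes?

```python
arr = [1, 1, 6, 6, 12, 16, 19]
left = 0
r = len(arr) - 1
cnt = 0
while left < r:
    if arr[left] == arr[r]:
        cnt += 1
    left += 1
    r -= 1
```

Count matching pairs from ends
`cnt` takes the values: 0

Answer: 0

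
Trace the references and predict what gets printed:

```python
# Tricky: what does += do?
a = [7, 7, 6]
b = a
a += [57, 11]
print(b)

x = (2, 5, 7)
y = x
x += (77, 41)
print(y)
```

Key concept: += behavior differs for mutable vs immutable.
Step by step:
`a = [7, 7, 6]` → a = [7, 7, 6]
`b = a` → b = [7, 7, 6] (same object as a)
`a += [57, 11]` → a = [7, 7, 6, 57, 11] (same object as b); b = [7, 7, 6, 57, 11] (same object as a)
`print(b)` → prints [7, 7, 6, 57, 11]
`x = (2, 5, 7)` → x = (2, 5, 7)
`y = x` → y = (2, 5, 7)
`x += (77, 41)` → x = (2, 5, 7, 77, 41)
`print(y)` → prints (2, 5, 7)

Answer:
[7, 7, 6, 57, 11]
(2, 5, 7)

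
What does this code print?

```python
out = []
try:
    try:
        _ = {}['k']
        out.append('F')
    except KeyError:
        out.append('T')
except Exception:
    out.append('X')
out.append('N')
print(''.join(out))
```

Execution trace: 'T' (inner except KeyError) → 'N' (after the try/except). Output: TN

Answer: TN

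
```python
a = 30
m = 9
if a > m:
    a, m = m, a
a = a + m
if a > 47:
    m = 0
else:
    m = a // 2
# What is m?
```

Trace:
`a = 30` → a = 30
`m = 9` → m = 9
`if a > m: ...` → a > m is True → a = 9; m = 30
`a = a + m` → a = 39
`if a > 47: ...` → a > 47 is False, take else branch → m = 19
So m = 19

Answer: 19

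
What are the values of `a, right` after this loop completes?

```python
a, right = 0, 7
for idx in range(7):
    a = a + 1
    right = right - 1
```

a goes 0→7, right goes 7→0
`a, right` takes the values: (0, 7) → (1, 7) → (1, 6) → (2, 6) → (2, 5) → (3, 5) → (3, 4) → (4, 4) → (4, 3) → (5, 3) → (5, 2) → (6, 2) → (6, 1) → (7, 1) → (7, 0)

Answer: 7, 0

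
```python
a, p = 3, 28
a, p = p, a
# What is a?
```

Trace:
`a, p = 3, 28` → a = 3; p = 28
`a, p = p, a` → a = 28; p = 3
So a = 28

Answer: 28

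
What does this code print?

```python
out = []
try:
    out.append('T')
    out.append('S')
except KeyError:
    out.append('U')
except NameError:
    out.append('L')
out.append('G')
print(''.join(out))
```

Execution trace: 'T' (try body) → 'S' (try body, no exception) → 'G' (after the try/except). Output: TSG

Answer: TSG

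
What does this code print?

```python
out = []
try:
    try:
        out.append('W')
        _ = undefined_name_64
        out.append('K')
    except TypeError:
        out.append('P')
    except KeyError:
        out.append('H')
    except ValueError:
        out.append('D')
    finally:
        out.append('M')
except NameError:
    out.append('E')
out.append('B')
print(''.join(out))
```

Execution trace: 'W' (try body) → 'M' (finally) → 'E' (outer except NameError) → 'B' (after the try/except). Output: WMEB

Answer: WMEB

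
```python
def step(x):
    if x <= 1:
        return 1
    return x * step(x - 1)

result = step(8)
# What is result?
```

step(8) = 8 * 7 * 6 * 5 * 4 * 3 * 2 * 1 = 40320

Answer: 40320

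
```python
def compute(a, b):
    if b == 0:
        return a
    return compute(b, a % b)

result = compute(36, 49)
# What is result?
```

compute(36, 49) -> compute(49, 36) -> compute(36, 13) -> compute(13, 10) -> compute(10, 3) -> compute(3, 1) -> compute(1, 0) -> 1

Answer: 1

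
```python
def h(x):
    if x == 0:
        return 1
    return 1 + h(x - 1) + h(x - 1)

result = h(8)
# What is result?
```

h(x) = 1 + 2·h(x-1), h(0)=1. Closed form: (1+1)·2^8 - 1 = 511.

Answer: 511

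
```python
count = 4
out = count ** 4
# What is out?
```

Trace:
`count = 4` → count = 4
`out = count ** 4` → out = 256
So out = 256

Answer: 256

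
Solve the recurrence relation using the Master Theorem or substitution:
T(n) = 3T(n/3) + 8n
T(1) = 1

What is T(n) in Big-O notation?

By Master Theorem: a=3, b=3, f(n)=8n. Since log_3(3) = 1 and f(n) = Θ(n^1), Case 2 applies. T(n) = O(n log n).

Answer: O(n log n)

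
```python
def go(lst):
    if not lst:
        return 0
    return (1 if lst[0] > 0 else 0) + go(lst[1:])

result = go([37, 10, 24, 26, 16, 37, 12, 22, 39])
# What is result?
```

Count of positive elements in [37, 10, 24, 26, 16, 37, 12, 22, 39] = 9

Answer: 9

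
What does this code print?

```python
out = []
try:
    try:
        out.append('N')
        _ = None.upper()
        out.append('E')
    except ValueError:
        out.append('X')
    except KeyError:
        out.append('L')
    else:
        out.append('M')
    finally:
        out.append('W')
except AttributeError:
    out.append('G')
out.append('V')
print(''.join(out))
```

Execution trace: 'N' (try body) → 'W' (finally) → 'G' (outer except AttributeError) → 'V' (after the try/except). Output: NWGV

Answer: NWGV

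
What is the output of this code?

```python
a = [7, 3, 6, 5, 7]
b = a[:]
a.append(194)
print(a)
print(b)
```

Key concept: slice [:] creates copy.
Step by step:
`a = [7, 3, 6, 5, 7]` → a = [7, 3, 6, 5, 7]
`b = a[:]` → b = [7, 3, 6, 5, 7]
`a.append(194)` → a = [7, 3, 6, 5, 7, 194]
`print(a)` → prints [7, 3, 6, 5, 7, 194]
`print(b)` → prints [7, 3, 6, 5, 7]

Answer:
[7, 3, 6, 5, 7, 194]
[7, 3, 6, 5, 7]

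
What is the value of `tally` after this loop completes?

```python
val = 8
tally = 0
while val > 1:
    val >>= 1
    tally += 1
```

Count right shifts until 1
`tally` takes the values: 0 → 1 → 2 → 3

Answer: 3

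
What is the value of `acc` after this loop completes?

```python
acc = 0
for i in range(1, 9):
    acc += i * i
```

Sum of squares 1² to 8² = 204
`acc` takes the values: 0 → 1 → 5 → 14 → 30 → 55 → 91 → 140 → 204

Answer: 204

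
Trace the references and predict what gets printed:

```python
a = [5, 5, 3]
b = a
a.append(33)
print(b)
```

Key concept: basic list aliasing.
Step by step:
`a = [5, 5, 3]` → a = [5, 5, 3]
`b = a` → b = [5, 5, 3] (same object as a)
`a.append(33)` → a = [5, 5, 3, 33] (same object as b); b = [5, 5, 3, 33] (same object as a)
`print(b)` → prints [5, 5, 3, 33]

Answer: [5, 5, 3, 33]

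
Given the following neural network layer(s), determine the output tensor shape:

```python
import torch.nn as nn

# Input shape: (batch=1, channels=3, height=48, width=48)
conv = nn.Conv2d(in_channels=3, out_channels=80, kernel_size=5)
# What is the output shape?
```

Input: (1, 3, 48, 48) -> Output: (1, 80, 44, 44)

Answer: (1, 80, 44, 44)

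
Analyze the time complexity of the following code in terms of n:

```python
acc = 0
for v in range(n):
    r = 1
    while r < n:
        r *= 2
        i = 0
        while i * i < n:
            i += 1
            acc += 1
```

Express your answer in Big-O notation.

Each loop level contributes: n × log n × √n. Multiplying the contributions gives O(n√n log n).

Answer: O(n√n log n)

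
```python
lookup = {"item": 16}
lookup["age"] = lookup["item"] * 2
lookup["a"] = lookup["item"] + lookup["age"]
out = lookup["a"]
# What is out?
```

Trace:
`lookup = {"item": 16}` → lookup = {'item': 16}
`lookup["age"] = lookup["item"] * 2` → lookup = {'item': 16, 'age': 32}
`lookup["a"] = lookup["item"] + lookup["age"]` → lookup = {'item': 16, 'age': 32, 'a': 48}
`out = lookup["a"]` → out = 48
So out = 48

Answer: 48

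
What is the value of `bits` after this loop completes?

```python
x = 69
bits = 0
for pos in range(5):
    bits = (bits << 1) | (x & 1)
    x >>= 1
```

Reverse lowest 5 bits of 69
`bits` takes the values: 0 → 1 → 2 → 5 → 10 → 20

Answer: 20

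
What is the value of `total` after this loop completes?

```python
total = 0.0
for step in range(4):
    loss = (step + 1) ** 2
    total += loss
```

Sum of squared losses 1² + 2² + ... + 4²
`total` takes the values: 0.0 → 1.0 → 5.0 → 14.0 → 30.0

Answer: 30.0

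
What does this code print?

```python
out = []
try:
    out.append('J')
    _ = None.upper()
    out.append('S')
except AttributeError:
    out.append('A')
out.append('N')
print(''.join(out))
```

Execution trace: 'J' (try body) → 'A' (except AttributeError) → 'N' (after the try/except). Output: JAN

Answer: JAN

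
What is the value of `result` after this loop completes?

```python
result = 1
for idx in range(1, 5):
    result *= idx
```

4! = 24
`result` takes the values: 1 → 2 → 6 → 24

Answer: 24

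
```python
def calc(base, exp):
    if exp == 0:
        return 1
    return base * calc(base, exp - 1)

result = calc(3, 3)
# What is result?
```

calc(3, 3) = 3 * 3 * 3 = 27

Answer: 27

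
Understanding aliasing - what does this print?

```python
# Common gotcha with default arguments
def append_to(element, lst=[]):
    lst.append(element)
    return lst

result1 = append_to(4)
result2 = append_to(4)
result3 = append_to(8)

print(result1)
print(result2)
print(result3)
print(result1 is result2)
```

Key concept: mutable default argument gotcha.
Step by step:
`result1 = append_to(4)` → result1 = [4]
`result2 = append_to(4)` → result1 = [4, 4] (same object as result2); result2 = [4, 4] (same object as result1)
`result3 = append_to(8)` → result1 = [4, 4, 8] (same object as result2, result3); result2 = [4, 4, 8] (same object as result1, result3); result3 = [4, 4, 8] (same object as result1, result2)
`print(result1)` → prints [4, 4, 8]
`print(result2)` → prints [4, 4, 8]
`print(result3)` → prints [4, 4, 8]
`print(result1 is result2)` → prints True

Answer:
[4, 4, 8]
[4, 4, 8]
[4, 4, 8]
True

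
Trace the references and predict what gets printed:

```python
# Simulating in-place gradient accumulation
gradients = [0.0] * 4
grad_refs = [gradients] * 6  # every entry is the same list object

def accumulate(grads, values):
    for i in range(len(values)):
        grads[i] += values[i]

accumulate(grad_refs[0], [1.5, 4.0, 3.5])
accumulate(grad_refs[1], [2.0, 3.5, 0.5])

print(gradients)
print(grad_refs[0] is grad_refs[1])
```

Key concept: gradient accumulation aliasing.
Step by step:
`gradients = [0.0] * 4` → gradients = [0.0, 0.0, 0.0, 0.0]
`grad_refs = [gradients] * 6` → grad_refs = [[0.0, 0.0, 0.0, 0.0], [0.0, 0.0, 0.0, 0.0], [0.0, 0.0, 0.0, 0.0], [0.0, 0.0, 0.0, 0.0], [0.0, 0.0, 0.0, 0.0], [0.0, 0.0, 0.0, 0.0]]
`accumulate(grad_refs[0], [1.5, 4.0, 3.5])` → gradients = [1.5, 4.0, 3.5, 0.0]; grad_refs = [[1.5, 4.0, 3.5, 0.0], [1.5, 4.0, 3.5, 0.0], [1.5, 4.0, 3.5, 0.0], [1.5, 4.0, 3.5, 0.0], [1.5, 4.0, 3.5, 0.0], [1.5, 4.0, 3.5, 0.0]]
`accumulate(grad_refs[1], [2.0, 3.5, 0.5])` → gradients = [3.5, 7.5, 4.0, 0.0]; grad_refs = [[3.5, 7.5, 4.0, 0.0], [3.5, 7.5, 4.0, 0.0], [3.5, 7.5, 4.0, 0.0], [3.5, 7.5, 4.0, 0.0], [3.5, 7.5, 4.0, 0.0], [3.5, 7.5, 4.0, 0.0]]
`print(gradients)` → prints [3.5, 7.5, 4.0, 0.0]
`print(grad_refs[0] is grad_refs[1])` → prints True

Answer:
[3.5, 7.5, 4.0, 0.0]
True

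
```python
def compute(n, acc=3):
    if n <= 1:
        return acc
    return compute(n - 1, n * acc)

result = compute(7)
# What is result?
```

Accumulator trace (n, acc): (7, 3) -> (6, 21) -> (5, 126) -> (4, 630) -> (3, 2520) -> (2, 7560) -> (1, 15120) -> return 15120

Answer: 15120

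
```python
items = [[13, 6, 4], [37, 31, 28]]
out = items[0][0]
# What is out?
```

Trace:
`items = [[13, 6, 4], [37, 31, 28]]` → items = [[13, 6, 4], [37, 31, 28]]
`out = items[0][0]` → out = 13
So out = 13

Answer: 13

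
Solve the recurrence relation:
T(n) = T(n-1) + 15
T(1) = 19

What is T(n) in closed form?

Unrolling: T(n) = T(1) + 15·(n-1) = 19 + 15(n-1) = 15n + 4.

Answer: T(n) = 15n + 4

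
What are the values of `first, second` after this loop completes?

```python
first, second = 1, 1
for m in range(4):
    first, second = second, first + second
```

Fibonacci: after 4 iterations
`first, second` takes the values: (1, 1) → (1, 2) → (2, 3) → (3, 5) → (5, 8)

Answer: 5, 8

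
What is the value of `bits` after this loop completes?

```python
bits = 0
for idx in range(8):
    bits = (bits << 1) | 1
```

Build 8 consecutive 1-bits: 0b11111111
`bits` takes the values: 0 → 1 → 3 → 7 → 15 → 31 → 63 → 127 → 255

Answer: 255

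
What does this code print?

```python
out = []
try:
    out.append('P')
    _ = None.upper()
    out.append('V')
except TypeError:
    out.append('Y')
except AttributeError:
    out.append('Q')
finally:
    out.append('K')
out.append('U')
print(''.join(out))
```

Execution trace: 'P' (try body) → 'Q' (except AttributeError) → 'K' (finally) → 'U' (after the try/except). Output: PQKU

Answer: PQKU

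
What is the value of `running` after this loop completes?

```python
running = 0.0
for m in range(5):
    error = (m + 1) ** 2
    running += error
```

Sum of squared losses 1² + 2² + ... + 5²
`running` takes the values: 0.0 → 1.0 → 5.0 → 14.0 → 30.0 → 55.0

Answer: 55.0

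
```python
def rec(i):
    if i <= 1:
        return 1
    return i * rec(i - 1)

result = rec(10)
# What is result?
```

rec(10) = 10 * 9 * 8 * 7 * 6 * 5 * 4 * 3 * 2 * 1 = 3628800

Answer: 3628800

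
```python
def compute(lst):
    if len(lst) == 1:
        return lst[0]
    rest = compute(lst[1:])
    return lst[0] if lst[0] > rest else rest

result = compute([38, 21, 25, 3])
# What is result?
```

Recursive max over [38, 21, 25, 3] = 38

Answer: 38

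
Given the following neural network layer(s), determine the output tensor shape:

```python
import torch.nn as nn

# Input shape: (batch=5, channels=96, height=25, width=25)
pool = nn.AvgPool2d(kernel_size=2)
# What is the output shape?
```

Input: (5, 96, 25, 25) -> Output: (5, 96, 12, 12)

Answer: (5, 96, 12, 12)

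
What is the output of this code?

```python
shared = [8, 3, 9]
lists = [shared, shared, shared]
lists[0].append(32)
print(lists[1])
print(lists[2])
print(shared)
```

Key concept: list of same reference.
Step by step:
`shared = [8, 3, 9]` → shared = [8, 3, 9]
`lists = [shared, shared, shared]` → lists = [[8, 3, 9], [8, 3, 9], [8, 3, 9]]
`lists[0].append(32)` → shared = [8, 3, 9, 32]; lists = [[8, 3, 9, 32], [8, 3, 9, 32], [8, 3, 9, 32]]
`print(lists[1])` → prints [8, 3, 9, 32]
`print(lists[2])` → prints [8, 3, 9, 32]
`print(shared)` → prints [8, 3, 9, 32]

Answer:
[8, 3, 9, 32]
[8, 3, 9, 32]
[8, 3, 9, 32]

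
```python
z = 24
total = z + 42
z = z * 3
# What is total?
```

Trace:
`z = 24` → z = 24
`total = z + 42` → total = 66
`z = z * 3` → z = 72
So total = 66

Answer: 66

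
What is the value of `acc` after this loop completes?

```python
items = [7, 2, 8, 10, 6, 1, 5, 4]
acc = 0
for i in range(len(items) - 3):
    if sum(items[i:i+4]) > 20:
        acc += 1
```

Count windows with sum > 20
`acc` takes the values: 0 → 1 → 2 → 3 → 4

Answer: 4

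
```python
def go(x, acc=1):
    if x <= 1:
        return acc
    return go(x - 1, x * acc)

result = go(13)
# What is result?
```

Accumulator trace (n, acc): (13, 1) -> (12, 13) -> (11, 156) -> (10, 1716) -> (9, 17160) -> (8, 154440) -> (7, 1235520) -> (6, 8648640) -> (5, 51891840) -> (4, 259459200) -> (3, 1037836800) -> (2, 3113510400) -> (1, 6227020800) -> return 6227020800

Answer: 6227020800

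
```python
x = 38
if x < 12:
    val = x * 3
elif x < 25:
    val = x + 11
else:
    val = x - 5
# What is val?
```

Trace:
`x = 38` → x = 38
`if x < 12: ...` → x < 12 is False, x < 25 is False, take else branch → val = 33
So val = 33

Answer: 33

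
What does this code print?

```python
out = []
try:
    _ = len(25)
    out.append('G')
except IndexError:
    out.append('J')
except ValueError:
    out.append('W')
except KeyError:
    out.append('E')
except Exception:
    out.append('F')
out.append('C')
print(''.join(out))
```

Execution trace: 'F' (except Exception) → 'C' (after the try/except). Output: FC

Answer: FC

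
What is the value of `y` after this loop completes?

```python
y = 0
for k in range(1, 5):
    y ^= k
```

XOR of 1 to 4
`y` takes the values: 0 → 1 → 3 → 0 → 4

Answer: 4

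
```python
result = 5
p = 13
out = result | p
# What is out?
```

Trace:
`result = 5` → result = 5
`p = 13` → p = 13
`out = result | p` → out = 13
So out = 13

Answer: 13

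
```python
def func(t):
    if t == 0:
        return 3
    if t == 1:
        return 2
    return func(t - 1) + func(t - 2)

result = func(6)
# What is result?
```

Build up from base cases: func(0)=3, func(1)=2, func(2)=5, func(3)=7, func(4)=12, func(5)=19, func(6)=31

Answer: 31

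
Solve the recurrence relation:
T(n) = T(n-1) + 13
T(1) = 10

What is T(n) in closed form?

Unrolling: T(n) = T(1) + 13·(n-1) = 10 + 13(n-1) = 13n - 3.

Answer: T(n) = 13n - 3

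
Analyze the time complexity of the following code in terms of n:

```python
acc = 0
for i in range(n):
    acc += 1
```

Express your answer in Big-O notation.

Each loop level contributes: n. Multiplying the contributions gives O(n).

Answer: O(n)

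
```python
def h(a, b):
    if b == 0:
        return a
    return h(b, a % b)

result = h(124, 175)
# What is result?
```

h(124, 175) -> h(175, 124) -> h(124, 51) -> h(51, 22) -> h(22, 7) -> h(7, 1) -> h(1, 0) -> 1

Answer: 1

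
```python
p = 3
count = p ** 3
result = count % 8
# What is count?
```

Trace:
`p = 3` → p = 3
`count = p ** 3` → count = 27
`result = count % 8` → result = 3
So count = 27

Answer: 27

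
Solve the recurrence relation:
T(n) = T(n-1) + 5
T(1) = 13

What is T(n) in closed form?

Unrolling: T(n) = T(1) + 5·(n-1) = 13 + 5(n-1) = 5n + 8.

Answer: T(n) = 5n + 8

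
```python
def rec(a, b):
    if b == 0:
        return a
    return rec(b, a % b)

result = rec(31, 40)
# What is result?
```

rec(31, 40) -> rec(40, 31) -> rec(31, 9) -> rec(9, 4) -> rec(4, 1) -> rec(1, 0) -> 1

Answer: 1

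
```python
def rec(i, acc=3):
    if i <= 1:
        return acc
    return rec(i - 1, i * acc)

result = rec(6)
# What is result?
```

Accumulator trace (n, acc): (6, 3) -> (5, 18) -> (4, 90) -> (3, 360) -> (2, 1080) -> (1, 2160) -> return 2160

Answer: 2160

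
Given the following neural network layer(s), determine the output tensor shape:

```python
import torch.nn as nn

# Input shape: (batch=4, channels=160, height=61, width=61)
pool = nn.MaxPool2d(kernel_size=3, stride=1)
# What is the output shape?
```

Input: (4, 160, 61, 61) -> Output: (4, 160, 59, 59)

Answer: (4, 160, 59, 59)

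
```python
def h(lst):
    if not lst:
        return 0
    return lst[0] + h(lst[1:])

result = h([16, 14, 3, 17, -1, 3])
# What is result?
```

16 + 14 + 3 + 17 + (-1) + 3 + 0 = 52

Answer: 52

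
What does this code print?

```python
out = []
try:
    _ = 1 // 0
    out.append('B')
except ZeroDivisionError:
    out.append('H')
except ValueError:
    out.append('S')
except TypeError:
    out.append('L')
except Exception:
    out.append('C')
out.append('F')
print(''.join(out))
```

Execution trace: 'H' (except ZeroDivisionError) → 'F' (after the try/except). Output: HF

Answer: HF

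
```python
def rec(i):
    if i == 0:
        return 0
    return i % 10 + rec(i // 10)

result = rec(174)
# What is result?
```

Sum of digits of 174: 4 + 7 + 1 = 12

Answer: 12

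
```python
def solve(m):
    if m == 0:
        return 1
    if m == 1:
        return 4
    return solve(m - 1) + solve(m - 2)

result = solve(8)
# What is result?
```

Build up from base cases: solve(0)=1, solve(1)=4, solve(2)=5, solve(3)=9, solve(4)=14, solve(5)=23, solve(6)=37, ..., solve(8)=97

Answer: 97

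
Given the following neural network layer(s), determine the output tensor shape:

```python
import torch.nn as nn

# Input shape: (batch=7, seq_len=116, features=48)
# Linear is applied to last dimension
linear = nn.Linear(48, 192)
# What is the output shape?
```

Input: (7, 116, 48) -> Output: (7, 116, 192)

Answer: (7, 116, 192)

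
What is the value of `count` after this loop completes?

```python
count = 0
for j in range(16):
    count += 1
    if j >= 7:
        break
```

Loop breaks when j reaches 7, count is 8
`count` takes the values: 0 → 1 → 2 → 3 → 4 → 5 → 6 → 7 → 8

Answer: 8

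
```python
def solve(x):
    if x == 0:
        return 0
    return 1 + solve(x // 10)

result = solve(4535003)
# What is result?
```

Count of digits of 4535003: 7

Answer: 7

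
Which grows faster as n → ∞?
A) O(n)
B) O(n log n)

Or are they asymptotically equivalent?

O(n) vs O(n log n): Higher order terms dominate.

Answer: B) O(n log n) grows faster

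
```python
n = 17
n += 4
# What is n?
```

Trace:
`n = 17` → n = 17
`n += 4` → n = 21
So n = 21

Answer: 21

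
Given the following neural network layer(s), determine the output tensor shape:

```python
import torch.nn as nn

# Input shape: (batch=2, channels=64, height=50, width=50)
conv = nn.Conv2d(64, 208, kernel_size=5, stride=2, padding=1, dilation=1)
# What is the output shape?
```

Input: (2, 64, 50, 50) -> Output: (2, 208, 24, 24)

Answer: (2, 208, 24, 24)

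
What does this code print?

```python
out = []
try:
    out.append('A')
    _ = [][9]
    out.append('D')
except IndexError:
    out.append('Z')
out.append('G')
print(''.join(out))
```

Execution trace: 'A' (try body) → 'Z' (except IndexError) → 'G' (after the try/except). Output: AZG

Answer: AZG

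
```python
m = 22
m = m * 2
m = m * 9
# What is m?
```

Trace:
`m = 22` → m = 22
`m = m * 2` → m = 44
`m = m * 9` → m = 396
So m = 396

Answer: 396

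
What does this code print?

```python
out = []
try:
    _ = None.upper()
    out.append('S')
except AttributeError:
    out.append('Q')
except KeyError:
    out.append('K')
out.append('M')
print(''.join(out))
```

Execution trace: 'Q' (except AttributeError) → 'M' (after the try/except). Output: QM

Answer: QM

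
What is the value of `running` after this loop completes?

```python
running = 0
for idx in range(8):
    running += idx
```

Sum of 0 to 7 = 28
`running` takes the values: 0 → 1 → 3 → 6 → 10 → 15 → 21 → 28

Answer: 28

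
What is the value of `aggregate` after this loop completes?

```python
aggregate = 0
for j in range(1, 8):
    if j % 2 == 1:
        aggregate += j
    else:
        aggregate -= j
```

Add odd, subtract even
`aggregate` takes the values: 0 → 1 → -1 → 2 → -2 → 3 → -3 → 4

Answer: 4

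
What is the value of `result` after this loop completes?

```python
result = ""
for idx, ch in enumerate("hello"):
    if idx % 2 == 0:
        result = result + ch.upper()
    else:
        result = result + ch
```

Uppercase even positions in 'hello'
`result` takes the values: "" → "H" → "He" → "HeL" → "HeLl" → "HeLlO"

Answer: "HeLlO"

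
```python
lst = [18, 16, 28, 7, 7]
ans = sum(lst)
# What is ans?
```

Trace:
`lst = [18, 16, 28, 7, 7]` → lst = [18, 16, 28, 7, 7]
`ans = sum(lst)` → ans = 76
So ans = 76

Answer: 76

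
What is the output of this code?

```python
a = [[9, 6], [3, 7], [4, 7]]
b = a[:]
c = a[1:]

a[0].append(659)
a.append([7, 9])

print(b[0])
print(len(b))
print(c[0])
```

Key concept: slice with nested mutation.
Step by step:
`a = [[9, 6], [3, 7], [4, 7]]` → a = [[9, 6], [3, 7], [4, 7]]
`b = a[:]` → b = [[9, 6], [3, 7], [4, 7]]
`c = a[1:]` → c = [[3, 7], [4, 7]]
`a[0].append(659)` → a = [[9, 6, 659], [3, 7], [4, 7]]; b = [[9, 6, 659], [3, 7], [4, 7]]
`a.append([7, 9])` → a = [[9, 6, 659], [3, 7], [4, 7], [7, 9]]
`print(b[0])` → prints [9, 6, 659]
`print(len(b))` → prints 3
`print(c[0])` → prints [3, 7]

Answer:
[9, 6, 659]
3
[3, 7]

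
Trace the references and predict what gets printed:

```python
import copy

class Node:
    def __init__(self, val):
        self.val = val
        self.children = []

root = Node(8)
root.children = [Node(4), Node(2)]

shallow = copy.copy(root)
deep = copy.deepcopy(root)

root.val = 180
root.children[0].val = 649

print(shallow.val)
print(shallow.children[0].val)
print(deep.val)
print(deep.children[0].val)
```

Key concept: deep copy with custom objects.
Step by step:
`root = Node(8)` → root = Node(val=8, children=[])
`root.children = [Node(4), Node(2)]` → root = Node(val=8, children=[Node(val=4, children=[]), Node(val=2, children=[])])
`shallow = copy.copy(root)` → shallow = Node(val=8, children=[Node(val=4, children=[]), Node(val=2, children=[])])
`deep = copy.deepcopy(root)` → deep = Node(val=8, children=[Node(val=4, children=[]), Node(val=2, children=[])])
`root.val = 180` → root = Node(val=180, children=[Node(val=4, children=[]), Node(val=2, children=[])])
`root.children[0].val = 649` → root = Node(val=180, children=[Node(val=649, children=[]), Node(val=2, children=[])]); shallow = Node(val=8, children=[Node(val=649, children=[]), Node(val=2, children=[])])
`print(shallow.val)` → prints 8
`print(shallow.children[0].val)` → prints 649
`print(deep.val)` → prints 8
`print(deep.children[0].val)` → prints 4

Answer:
8
649
8
4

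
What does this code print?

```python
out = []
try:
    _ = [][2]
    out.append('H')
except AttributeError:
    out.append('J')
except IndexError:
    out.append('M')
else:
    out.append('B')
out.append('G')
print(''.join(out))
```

Execution trace: 'M' (except IndexError) → 'G' (after the try/except). Output: MG

Answer: MG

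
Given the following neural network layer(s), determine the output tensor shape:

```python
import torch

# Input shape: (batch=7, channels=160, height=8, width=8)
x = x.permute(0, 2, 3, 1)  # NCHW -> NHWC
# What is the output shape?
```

Input: (7, 160, 8, 8) -> Output: (7, 8, 8, 160)

Answer: (7, 8, 8, 160)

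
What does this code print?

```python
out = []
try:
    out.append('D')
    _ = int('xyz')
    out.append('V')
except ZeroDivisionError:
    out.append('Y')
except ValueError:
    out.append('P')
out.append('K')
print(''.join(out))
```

Execution trace: 'D' (try body) → 'P' (except ValueError) → 'K' (after the try/except). Output: DPK

Answer: DPK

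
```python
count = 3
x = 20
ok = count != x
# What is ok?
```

Trace:
`count = 3` → count = 3
`x = 20` → x = 20
`ok = count != x` → ok = True
So ok = True

Answer: True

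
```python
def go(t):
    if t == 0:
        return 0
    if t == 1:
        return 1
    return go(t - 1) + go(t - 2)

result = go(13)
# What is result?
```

Build up from base cases: go(0)=0, go(1)=1, go(2)=1, go(3)=2, go(4)=3, go(5)=5, go(6)=8, ..., go(13)=233

Answer: 233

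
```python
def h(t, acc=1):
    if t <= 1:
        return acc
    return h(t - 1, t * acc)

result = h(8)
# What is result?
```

Accumulator trace (n, acc): (8, 1) -> (7, 8) -> (6, 56) -> (5, 336) -> (4, 1680) -> (3, 6720) -> (2, 20160) -> (1, 40320) -> return 40320

Answer: 40320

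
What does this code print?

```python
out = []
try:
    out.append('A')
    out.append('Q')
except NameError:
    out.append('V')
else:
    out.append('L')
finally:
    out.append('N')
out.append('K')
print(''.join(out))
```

Execution trace: 'A' (try body) → 'Q' (try body, no exception) → 'L' (else) → 'N' (finally) → 'K' (after the try/except). Output: AQLNK

Answer: AQLNK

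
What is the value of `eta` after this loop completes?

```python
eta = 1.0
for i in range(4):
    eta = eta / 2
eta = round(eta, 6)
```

Halving LR 4 times: 1 / 2^4
`eta` takes the values: 1.0 → 0.5 → 0.25 → 0.125 → 0.0625

Answer: 0.0625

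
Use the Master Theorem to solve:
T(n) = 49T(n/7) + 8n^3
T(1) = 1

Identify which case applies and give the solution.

a=49, b=7, f(n)=8n^3. log_7(49) = 2. Since c=3 > 2 and the regularity condition holds (49(n/7)^3 = (49/7^3)n^3 with 49/7^3 < 1), Case 3 applies: T(n) = Θ(f(n)) = O(n^3).

Answer: O(n^3) - Case 3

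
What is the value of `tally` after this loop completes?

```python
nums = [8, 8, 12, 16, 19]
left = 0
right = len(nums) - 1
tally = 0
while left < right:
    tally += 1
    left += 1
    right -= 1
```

Iterations until pointers meet (list length 5)
`tally` takes the values: 0 → 1 → 2

Answer: 2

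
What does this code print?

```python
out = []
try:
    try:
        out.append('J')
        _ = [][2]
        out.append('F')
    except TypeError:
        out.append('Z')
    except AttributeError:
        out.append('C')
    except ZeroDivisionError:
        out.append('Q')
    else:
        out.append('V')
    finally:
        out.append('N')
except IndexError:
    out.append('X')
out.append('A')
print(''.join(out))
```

Execution trace: 'J' (try body) → 'N' (finally) → 'X' (outer except IndexError) → 'A' (after the try/except). Output: JNXA

Answer: JNXA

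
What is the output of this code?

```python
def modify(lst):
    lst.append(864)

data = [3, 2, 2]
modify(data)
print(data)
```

Key concept: function modifies passed list.
Step by step:
`data = [3, 2, 2]` → data = [3, 2, 2]
`modify(data)` → data = [3, 2, 2, 864]
`print(data)` → prints [3, 2, 2, 864]

Answer: [3, 2, 2, 864]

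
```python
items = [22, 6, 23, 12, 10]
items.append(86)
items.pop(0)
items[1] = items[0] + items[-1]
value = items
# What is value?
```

Trace:
`items = [22, 6, 23, 12, 10]` → items = [22, 6, 23, 12, 10]
`items.append(86)` → items = [22, 6, 23, 12, 10, 86]
`items.pop(0)` → items = [6, 23, 12, 10, 86]
`items[1] = items[0] + items[-1]` → items = [6, 92, 12, 10, 86]
`value = items` → value = [6, 92, 12, 10, 86]
So value = [6, 92, 12, 10, 86]

Answer: [6, 92, 12, 10, 86]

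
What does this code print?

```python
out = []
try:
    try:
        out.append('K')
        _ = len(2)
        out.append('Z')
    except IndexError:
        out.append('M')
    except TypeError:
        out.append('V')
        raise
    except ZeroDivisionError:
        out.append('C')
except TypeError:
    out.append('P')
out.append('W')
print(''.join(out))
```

Execution trace: 'K' (inner try body) → 'V' (inner except TypeError) → 'P' (outer except TypeError) → 'W' (after the try/except). Output: KVPW

Answer: KVPW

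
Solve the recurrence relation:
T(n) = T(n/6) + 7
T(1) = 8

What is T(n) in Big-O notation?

Each step divides n by 6 and adds 7. After log_6(n) steps we reach T(1)=8. So T(n) = 7·log_6(n) + 8 = O(log n).

Answer: O(log n)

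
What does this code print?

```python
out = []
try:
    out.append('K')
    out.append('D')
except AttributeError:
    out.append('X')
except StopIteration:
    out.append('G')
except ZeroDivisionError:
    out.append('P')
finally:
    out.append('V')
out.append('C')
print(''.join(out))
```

Execution trace: 'K' (try body) → 'D' (try body, no exception) → 'V' (finally) → 'C' (after the try/except). Output: KDVC

Answer: KDVC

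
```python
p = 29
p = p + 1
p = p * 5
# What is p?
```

Trace:
`p = 29` → p = 29
`p = p + 1` → p = 30
`p = p * 5` → p = 150
So p = 150

Answer: 150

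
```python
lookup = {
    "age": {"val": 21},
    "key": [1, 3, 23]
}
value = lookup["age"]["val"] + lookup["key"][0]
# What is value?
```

Trace:
`lookup = { ...` → lookup = {'age': {'val': 21}, 'key': [1, 3, 23]}
`value = lookup["age"]["val"] + lookup["key"][0]` → value = 22
So value = 22

Answer: 22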